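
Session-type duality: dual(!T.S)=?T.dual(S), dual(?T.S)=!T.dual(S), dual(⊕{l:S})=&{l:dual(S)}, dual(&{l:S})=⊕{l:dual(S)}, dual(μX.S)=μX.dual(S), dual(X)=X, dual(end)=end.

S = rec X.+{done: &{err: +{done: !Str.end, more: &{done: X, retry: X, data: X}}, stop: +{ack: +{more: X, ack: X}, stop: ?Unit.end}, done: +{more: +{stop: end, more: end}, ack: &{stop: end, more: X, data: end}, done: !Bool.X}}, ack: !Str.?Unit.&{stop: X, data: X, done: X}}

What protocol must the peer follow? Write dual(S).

rec X ↦ rec X  (μ self-dual)
  +{done,ack} ↦ &{done,ack}  (⊕→&)
    • done:
      &{err,stop,done} ↦ +{err,stop,done}  (external→internal)
        • err:
          +{done,more} ↦ &{done,more}  (⊕→&)
            • done:
              !Str ↦ ?Str
                dual(end) = end
            • more:
              &{done,retry,data} ↦ +{done,retry,data}  (external→internal)
                • done:
                  dual(X) = X
                • retry:
                  dual(X) = X
                • data:
                  dual(X) = X
        • stop:
          +{ack,stop} ↦ &{ack,stop}  (⊕→&)
            • ack:
              +{more,ack} ↦ &{more,ack}  (⊕→&)
                • more:
                  dual(X) = X
                • ack:
                  dual(X) = X
            • stop:
              ?Unit ↦ !Unit
                dual(end) = end
        • done:
          +{more,ack,done} ↦ &{more,ack,done}  (⊕→&)
            • more:
              +{stop,more} ↦ &{stop,more}  (⊕→&)
                • stop:
                  dual(end) = end
                • more:
                  dual(end) = end
            • ack:
              &{stop,more,data} ↦ +{stop,more,data}  (external→internal)
                • stop:
                  dual(end) = end
                • more:
                  dual(X) = X
                • data:
                  dual(end) = end
            • done:
              !Bool ↦ ?Bool
                dual(X) = X
    • ack:
      !Str ↦ ?Str
        ?Unit ↦ !Unit
          &{stop,data,done} ↦ +{stop,data,done}  (external→internal)
            • stop:
              dual(X) = X
            • data:
              dual(X) = X
            • done:
              dual(X) = X

rec X.&{done: +{err: &{done: ?Str.end, more: +{done: X, retry: X, data: X}}, stop: &{ack: &{more: X, ack: X}, stop: !Unit.end}, done: &{more: &{stop: end, more: end}, ack: +{stop: end, more: X, data: end}, done: ?Bool.X}}, ack: ?Str.!Unit.+{stop: X, data: X, done: X}}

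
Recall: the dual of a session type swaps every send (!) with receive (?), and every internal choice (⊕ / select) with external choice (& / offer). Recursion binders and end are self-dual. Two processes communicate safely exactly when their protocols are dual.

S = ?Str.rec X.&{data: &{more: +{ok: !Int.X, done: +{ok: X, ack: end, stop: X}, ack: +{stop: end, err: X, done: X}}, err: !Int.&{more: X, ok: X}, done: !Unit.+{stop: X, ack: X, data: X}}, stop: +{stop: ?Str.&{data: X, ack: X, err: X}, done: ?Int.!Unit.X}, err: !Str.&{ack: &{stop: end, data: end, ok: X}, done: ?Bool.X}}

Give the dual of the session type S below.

?Str → !Str
  rec X → rec X  (binder kept)
    &{data,stop,err} → +{data,stop,err}  (&→⊕)
      [data]
        &{more,err,done} → +{more,err,done}  (&→⊕)
          [more]
            +{ok,done,ack} → &{ok,done,ack}  (internal→external)
              [ok]
                !Int → ?Int
                  X self-dual
              [done]
                +{ok,ack,stop} → &{ok,ack,stop}  (internal→external)
                  [ok]
                    X self-dual
                  [ack]
                    end self-dual
                  [stop]
                    X self-dual
              [ack]
                +{stop,err,done} → &{stop,err,done}  (internal→external)
                  [stop]
                    end self-dual
                  [err]
                    X self-dual
                  [done]
                    X self-dual
          [err]
            !Int → ?Int
              &{more,ok} → +{more,ok}  (&→⊕)
                [more]
                  X self-dual
                [ok]
                  X self-dual
          [done]
            !Unit → ?Unit
              +{stop,ack,data} → &{stop,ack,data}  (internal→external)
                [stop]
                  X self-dual
                [ack]
                  X self-dual
                [data]
                  X self-dual
      [stop]
        +{stop,done} → &{stop,done}  (internal→external)
          [stop]
            ?Str → !Str
              &{data,ack,err} → +{data,ack,err}  (&→⊕)
                [data]
                  X self-dual
                [ack]
                  X self-dual
                [err]
                  X self-dual
          [done]
            ?Int → !Int
              !Unit → ?Unit
                X self-dual
      [err]
        !Str → ?Str
          &{ack,done} → +{ack,done}  (&→⊕)
            [ack]
              &{stop,data,ok} → +{stop,data,ok}  (&→⊕)
                [stop]
                  end self-dual
                [data]
                  end self-dual
                [ok]
                  X self-dual
            [done]
              ?Bool → !Bool
                X self-dual

!Str.rec X.+{data: +{more: &{ok: ?Int.X, done: &{ok: X, ack: end, stop: X}, ack: &{stop: end, err: X, done: X}}, err: ?Int.+{more: X, ok: X}, done: ?Unit.&{stop: X, ack: X, data: X}}, stop: &{stop: !Str.+{data: X, ack: X, err: X}, done: !Int.?Unit.X}, err: ?Str.+{ack: +{stop: end, data: end, ok: X}, done: !Bool.X}}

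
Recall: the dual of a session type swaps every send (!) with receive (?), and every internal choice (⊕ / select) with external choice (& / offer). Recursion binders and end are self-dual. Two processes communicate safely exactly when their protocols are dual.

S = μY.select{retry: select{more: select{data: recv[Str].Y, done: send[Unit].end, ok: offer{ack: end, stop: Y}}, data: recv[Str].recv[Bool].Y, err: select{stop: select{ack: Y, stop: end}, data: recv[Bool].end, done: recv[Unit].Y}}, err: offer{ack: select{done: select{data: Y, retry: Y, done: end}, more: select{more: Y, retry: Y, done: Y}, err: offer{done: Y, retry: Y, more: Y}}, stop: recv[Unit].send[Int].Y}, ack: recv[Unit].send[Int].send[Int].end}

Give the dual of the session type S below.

μY → μY  (rec unchanged)
  select{retry,err,ack} → offer{retry,err,ack}  (internal→external)
    [retry]
      select{more,data,err} → offer{more,data,err}  (internal→external)
        [more]
          select{data,done,ok} → offer{data,done,ok}  (internal→external)
            [data]
              recv[Str] → send[Str]
                Y self-dual
            [done]
              send[Unit] → recv[Unit]
                end self-dual
            [ok]
              offer{ack,stop} → select{ack,stop}  (external→internal)
                [ack]
                  end self-dual
                [stop]
                  Y self-dual
        [data]
          recv[Str] → send[Str]
            recv[Bool] → send[Bool]
              Y self-dual
        [err]
          select{stop,data,done} → offer{stop,data,done}  (internal→external)
            [stop]
              select{ack,stop} → offer{ack,stop}  (internal→external)
                [ack]
                  Y self-dual
                [stop]
                  end self-dual
            [data]
              recv[Bool] → send[Bool]
                end self-dual
            [done]
              recv[Unit] → send[Unit]
                Y self-dual
    [err]
      offer{ack,stop} → select{ack,stop}  (external→internal)
        [ack]
          select{done,more,err} → offer{done,more,err}  (internal→external)
            [done]
              select{data,retry,done} → offer{data,retry,done}  (internal→external)
                [data]
                  Y self-dual
                [retry]
                  Y self-dual
                [done]
                  end self-dual
            [more]
              select{more,retry,done} → offer{more,retry,done}  (internal→external)
                [more]
                  Y self-dual
                [retry]
                  Y self-dual
                [done]
                  Y self-dual
            [err]
              offer{done,retry,more} → select{done,retry,more}  (external→internal)
                [done]
                  Y self-dual
                [retry]
                  Y self-dual
                [more]
                  Y self-dual
        [stop]
          recv[Unit] → send[Unit]
            send[Int] → recv[Int]
              Y self-dual
    [ack]
      recv[Unit] → send[Unit]
        send[Int] → recv[Int]
          send[Int] → recv[Int]
            end self-dual

μY.offer{retry: offer{more: offer{data: send[Str].Y, done: recv[Unit].end, ok: select{ack: end, stop: Y}}, data: send[Str].send[Bool].Y, err: offer{stop: offer{ack: Y, stop: end}, data: send[Bool].end, done: send[Unit].Y}}, err: select{ack: offer{done: offer{data: Y, retry: Y, done: end}, more: offer{more: Y, retry: Y, done: Y}, err: select{done: Y, retry: Y, more: Y}}, stop: send[Unit].recv[Int].Y}, ack: send[Unit].recv[Int].recv[Int].end}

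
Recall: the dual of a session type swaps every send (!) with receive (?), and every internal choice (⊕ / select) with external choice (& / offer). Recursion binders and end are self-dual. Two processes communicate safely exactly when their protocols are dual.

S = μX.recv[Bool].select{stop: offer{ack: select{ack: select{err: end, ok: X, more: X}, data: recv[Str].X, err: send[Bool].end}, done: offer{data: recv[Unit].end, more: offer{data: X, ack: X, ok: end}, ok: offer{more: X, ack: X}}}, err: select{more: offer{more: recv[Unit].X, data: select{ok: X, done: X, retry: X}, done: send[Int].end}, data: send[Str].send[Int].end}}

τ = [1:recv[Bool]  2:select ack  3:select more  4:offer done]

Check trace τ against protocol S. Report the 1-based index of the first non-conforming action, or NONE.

[1] recv[Bool]  ok  residual = select{stop: offer{ack: select{ack: select{err: end, ok: μX.…, more: μX.…}, data: recv[Str].μX.…, err: send[Bool].end}, done: offer{data: recv[Unit].end, more: offer{data: μX.…, ack: μX.…, ok: end}, ok: offer{more: μX.…, ack: μX.…}}}, err: select{more: offer{more: recv[Unit].μX.…, data: select{ok: μX.…, done: μX.…, retry: μX.…}, done: send[Int].end}, data: send[Str].send[Int].end}}
[2] got select ack, protocol expects select stop or select err  ✗

2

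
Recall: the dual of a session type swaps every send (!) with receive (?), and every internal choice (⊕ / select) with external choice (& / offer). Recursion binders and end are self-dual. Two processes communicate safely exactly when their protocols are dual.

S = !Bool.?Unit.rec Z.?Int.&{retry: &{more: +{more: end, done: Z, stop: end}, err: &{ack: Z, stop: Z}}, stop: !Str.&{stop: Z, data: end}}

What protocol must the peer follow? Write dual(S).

!Bool = ?Bool
  ?Unit = !Unit
    rec Z = rec Z  (rec unchanged)
      ?Int = !Int
        &{retry,stop} = +{retry,stop}  (&→⊕)
          • retry:
            &{more,err} = +{more,err}  (&→⊕)
              • more:
                +{more,done,stop} = &{more,done,stop}  (select→offer)
                  • more:
                    end ↦ end
                  • done:
                    Z ↦ Z
                  • stop:
                    end ↦ end
              • err:
                &{ack,stop} = +{ack,stop}  (&→⊕)
                  • ack:
                    Z ↦ Z
                  • stop:
                    Z ↦ Z
          • stop:
            !Str = ?Str
              &{stop,data} = +{stop,data}  (&→⊕)
                • stop:
                  Z ↦ Z
                • data:
                  end ↦ end

?Bool.!Unit.rec Z.!Int.+{retry: +{more: &{more: end, done: Z, stop: end}, err: +{ack: Z, stop: Z}}, stop: ?Str.+{stop: Z, data: end}}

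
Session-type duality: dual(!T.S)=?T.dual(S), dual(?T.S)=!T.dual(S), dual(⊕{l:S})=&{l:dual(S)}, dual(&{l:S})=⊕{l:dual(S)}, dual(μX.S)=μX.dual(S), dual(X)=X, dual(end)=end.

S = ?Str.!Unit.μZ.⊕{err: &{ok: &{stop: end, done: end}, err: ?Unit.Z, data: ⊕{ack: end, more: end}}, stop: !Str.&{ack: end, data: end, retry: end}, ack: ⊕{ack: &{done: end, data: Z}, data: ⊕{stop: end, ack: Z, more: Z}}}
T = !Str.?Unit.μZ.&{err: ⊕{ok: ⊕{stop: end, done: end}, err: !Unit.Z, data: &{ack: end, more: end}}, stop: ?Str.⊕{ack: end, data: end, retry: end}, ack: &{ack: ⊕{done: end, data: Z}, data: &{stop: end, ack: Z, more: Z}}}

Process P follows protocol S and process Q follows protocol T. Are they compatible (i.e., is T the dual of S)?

?Str vs !Str  ok
  !Unit vs ?Unit  ok
    μZ vs μZ  ok (μ self-dual)
      ⊕{err,stop,ack} vs &{err,stop,ack}  ok label sets agree
        [err]
          &{ok,err,data} vs ⊕{ok,err,data}  ok label sets agree
            [ok]
              &{stop,done} vs ⊕{stop,done}  ok label sets agree
                [stop]
                  end vs end  ok
                [done]
                  end vs end  ok
            [err]
              ?Unit vs !Unit  ok
                Z vs Z  ok
            [data]
              ⊕{ack,more} vs &{ack,more}  ok label sets agree
                [ack]
                  end vs end  ok
                [more]
                  end vs end  ok
        [stop]
          !Str vs ?Str  ok
            &{ack,data,retry} vs ⊕{ack,data,retry}  ok label sets agree
              [ack]
                end vs end  ok
              [data]
                end vs end  ok
              [retry]
                end vs end  ok
        [ack]
          ⊕{ack,data} vs &{ack,data}  ok label sets agree
            [ack]
              &{done,data} vs ⊕{done,data}  ok label sets agree
                [done]
                  end vs end  ok
                [data]
                  Z vs Z  ok
            [data]
              ⊕{stop,ack,more} vs &{stop,ack,more}  ok label sets agree
                [stop]
                  end vs end  ok
                [ack]
                  Z vs Z  ok
                [more]
                  Z vs Z  ok

YES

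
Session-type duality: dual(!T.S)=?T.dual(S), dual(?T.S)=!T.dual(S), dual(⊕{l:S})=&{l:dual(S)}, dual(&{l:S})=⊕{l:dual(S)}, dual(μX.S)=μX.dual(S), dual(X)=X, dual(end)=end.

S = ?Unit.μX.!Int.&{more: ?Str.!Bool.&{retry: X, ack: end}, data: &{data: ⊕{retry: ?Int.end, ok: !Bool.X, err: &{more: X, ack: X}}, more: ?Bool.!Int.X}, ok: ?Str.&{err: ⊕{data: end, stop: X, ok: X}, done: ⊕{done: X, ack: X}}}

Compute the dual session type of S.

!Unit.μX.?Int.⊕{more: !Str.?Bool.⊕{retry: X, ack: end}, data: ⊕{data: &{retry: !Int.end, ok: ?Bool.X, err: ⊕{more: X, ack: X}}, more: !Bool.?Int.X}, ok: !Str.⊕{err: &{data: end, stop: X, ok: X}, done: &{done: X, ack: X}}}

?Unit = !Unit
  μX = μX  (μ self-dual)
    !Int = ?Int
      &{more,data,ok} = ⊕{more,data,ok}  (external→internal)
        case more:
          ?Str = !Str
            !Bool = ?Bool
              &{retry,ack} = ⊕{retry,ack}  (external→internal)
                case retry:
                  X self-dual
                case ack:
                  end self-dual
        case data:
          &{data,more} = ⊕{data,more}  (external→internal)
            case data:
              ⊕{retry,ok,err} = &{retry,ok,err}  (select→offer)
                case retry:
                  ?Int = !Int
                    end self-dual
                case ok:
                  !Bool = ?Bool
                    X self-dual
                case err:
                  &{more,ack} = ⊕{more,ack}  (external→internal)
                    case more:
                      X self-dual
                    case ack:
                      X self-dual
            case more:
              ?Bool = !Bool
                !Int = ?Int
                  X self-dual
        case ok:
          ?Str = !Str
            &{err,done} = ⊕{err,done}  (external→internal)
              case err:
                ⊕{data,stop,ok} = &{data,stop,ok}  (select→offer)
                  case data:
                    end self-dual
                  case stop:
                    X self-dual
                  case ok:
                    X self-dual
              case done:
                ⊕{done,ack} = &{done,ack}  (select→offer)
                  case done:
                    X self-dual
                  case ack:
                    X self-dual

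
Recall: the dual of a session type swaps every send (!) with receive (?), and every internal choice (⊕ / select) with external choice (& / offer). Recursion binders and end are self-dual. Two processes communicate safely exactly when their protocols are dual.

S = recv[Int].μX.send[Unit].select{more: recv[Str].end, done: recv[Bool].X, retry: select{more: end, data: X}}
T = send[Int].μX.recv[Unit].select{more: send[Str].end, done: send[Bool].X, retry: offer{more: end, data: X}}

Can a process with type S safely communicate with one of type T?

recv[Int] vs send[Int]  ok
  μX vs μX  ok (rec unchanged)
    send[Unit] vs recv[Unit]  ok
      select{more,done,retry} vs select{more,done,retry}  ✗ choice polarity not flipped — not dual

NO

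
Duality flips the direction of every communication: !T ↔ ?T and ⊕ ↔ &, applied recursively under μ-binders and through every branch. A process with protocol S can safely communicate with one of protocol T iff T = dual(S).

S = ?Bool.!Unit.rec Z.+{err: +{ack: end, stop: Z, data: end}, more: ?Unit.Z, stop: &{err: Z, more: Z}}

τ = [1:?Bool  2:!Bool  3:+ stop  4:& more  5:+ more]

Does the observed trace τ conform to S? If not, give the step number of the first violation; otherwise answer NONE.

2

step 1: ?Bool  ✓  now at !Unit.rec Z.…
step 2: got !Bool, protocol expects !Unit  ✗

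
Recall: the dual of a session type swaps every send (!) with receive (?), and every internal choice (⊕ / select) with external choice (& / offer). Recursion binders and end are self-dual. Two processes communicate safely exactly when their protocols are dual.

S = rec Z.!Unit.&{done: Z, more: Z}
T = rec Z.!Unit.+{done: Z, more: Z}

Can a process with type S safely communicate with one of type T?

rec Z | rec Z  match (rec unchanged)
  !Unit | !Unit  ✗ same direction on both sides — not dual

NO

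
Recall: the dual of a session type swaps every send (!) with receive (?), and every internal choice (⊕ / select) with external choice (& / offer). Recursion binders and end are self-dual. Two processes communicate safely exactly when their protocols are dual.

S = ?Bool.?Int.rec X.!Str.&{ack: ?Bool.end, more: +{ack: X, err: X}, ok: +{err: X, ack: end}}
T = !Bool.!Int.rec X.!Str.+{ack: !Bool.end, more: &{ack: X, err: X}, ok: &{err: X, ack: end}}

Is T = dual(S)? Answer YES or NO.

?Bool | !Bool  ok
  ?Int | !Int  ok
    rec X | rec X  ok (binder kept)
      !Str | !Str  ✗ same direction on both sides — not dual

NO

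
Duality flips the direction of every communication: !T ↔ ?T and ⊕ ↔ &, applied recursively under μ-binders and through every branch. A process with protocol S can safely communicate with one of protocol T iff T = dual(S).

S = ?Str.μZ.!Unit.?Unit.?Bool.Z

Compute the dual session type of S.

?Str = !Str
  μZ = μZ  (μ self-dual)
    !Unit = ?Unit
      ?Unit = !Unit
        ?Bool = !Bool
          dual(Z) = Z

!Str.μZ.?Unit.!Unit.!Bool.Z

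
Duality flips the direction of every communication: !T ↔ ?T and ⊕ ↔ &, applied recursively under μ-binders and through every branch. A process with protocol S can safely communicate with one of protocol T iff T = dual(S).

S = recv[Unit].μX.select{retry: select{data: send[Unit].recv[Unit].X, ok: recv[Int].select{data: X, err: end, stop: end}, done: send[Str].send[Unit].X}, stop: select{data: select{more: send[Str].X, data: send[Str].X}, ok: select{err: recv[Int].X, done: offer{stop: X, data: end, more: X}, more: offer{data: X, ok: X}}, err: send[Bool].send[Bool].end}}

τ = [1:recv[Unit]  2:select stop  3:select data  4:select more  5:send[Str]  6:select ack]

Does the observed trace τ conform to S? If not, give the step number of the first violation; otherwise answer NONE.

6

step 1: recv[Unit]  match  residual = μX.…
step 2: select stop  match  residual = select{data: select{more: send[Str].μX.…, data: send[Str].μX.…}, ok: select{err: recv[Int].μX.…, done: offer{stop: μX.…, data: end, more: μX.…}, more: offer{data: μX.…, ok: μX.…}}, err: send[Bool].send[Bool].end}
step 3: select data  match  residual = select{more: send[Str].μX.…, data: send[Str].μX.…}
step 4: select more  match  residual = send[Str].μX.…
step 5: send[Str]  match  residual = μX.…
step 6: got select ack, protocol expects select retry or select stop  ✗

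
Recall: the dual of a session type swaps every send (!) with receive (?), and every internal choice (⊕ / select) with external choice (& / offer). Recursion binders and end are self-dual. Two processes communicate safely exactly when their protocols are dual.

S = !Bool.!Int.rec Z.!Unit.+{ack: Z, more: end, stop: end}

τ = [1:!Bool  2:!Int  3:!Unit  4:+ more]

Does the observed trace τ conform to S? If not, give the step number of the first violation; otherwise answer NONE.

@1 !Bool  match  now at !Int.rec Z.…
@2 !Int  match  now at rec Z.…
@3 !Unit  match  now at +{ack: rec Z.…, more: end, stop: end}
@4 + more  match  now at end
all 4 steps conform

NONE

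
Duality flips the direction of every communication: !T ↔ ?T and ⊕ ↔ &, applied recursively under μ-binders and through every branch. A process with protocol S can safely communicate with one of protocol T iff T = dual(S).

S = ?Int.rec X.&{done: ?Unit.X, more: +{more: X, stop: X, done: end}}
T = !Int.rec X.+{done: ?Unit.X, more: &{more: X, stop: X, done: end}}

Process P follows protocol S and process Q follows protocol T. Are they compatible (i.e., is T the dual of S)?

NO

?Int ‖ !Int  match
  rec X ‖ rec X  match (rec unchanged)
    &{done,more} ‖ +{done,more}  match labels match
      case done:
        ?Unit ‖ ?Unit  ✗ same direction on both sides — not dual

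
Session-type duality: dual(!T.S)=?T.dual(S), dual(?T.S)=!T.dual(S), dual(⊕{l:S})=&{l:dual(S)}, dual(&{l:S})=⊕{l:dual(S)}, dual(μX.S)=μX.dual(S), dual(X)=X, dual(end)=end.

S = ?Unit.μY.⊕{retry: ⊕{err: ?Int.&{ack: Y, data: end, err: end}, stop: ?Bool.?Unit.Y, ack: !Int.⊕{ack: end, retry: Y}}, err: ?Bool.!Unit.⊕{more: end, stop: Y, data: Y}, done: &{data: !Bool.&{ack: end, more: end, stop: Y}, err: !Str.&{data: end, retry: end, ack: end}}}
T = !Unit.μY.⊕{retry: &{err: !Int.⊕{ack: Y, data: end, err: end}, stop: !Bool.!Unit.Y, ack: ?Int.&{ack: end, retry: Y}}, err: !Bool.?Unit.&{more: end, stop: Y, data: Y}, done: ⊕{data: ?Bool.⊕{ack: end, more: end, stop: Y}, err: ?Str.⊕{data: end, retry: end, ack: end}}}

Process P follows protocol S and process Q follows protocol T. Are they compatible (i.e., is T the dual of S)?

NO

?Unit vs !Unit  ok
  μY vs μY  ok (binder kept)
    ⊕{retry,err,done} vs ⊕{retry,err,done}  ✗ choice polarity not flipped — not dual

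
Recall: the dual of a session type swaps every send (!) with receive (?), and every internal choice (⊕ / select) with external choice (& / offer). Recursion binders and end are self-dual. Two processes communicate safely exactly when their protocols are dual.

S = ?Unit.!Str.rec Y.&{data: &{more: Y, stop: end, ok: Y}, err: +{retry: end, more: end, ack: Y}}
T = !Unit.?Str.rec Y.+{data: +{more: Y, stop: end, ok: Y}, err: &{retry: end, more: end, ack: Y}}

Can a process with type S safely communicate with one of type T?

?Unit vs !Unit  ✓
  !Str vs ?Str  ✓
    rec Y vs rec Y  ✓ (rec unchanged)
      &{data,err} vs +{data,err}  ✓ label sets agree
        • data:
          &{more,stop,ok} vs +{more,stop,ok}  ✓ label sets agree
            • more:
              Y vs Y  ✓
            • stop:
              end vs end  ✓
            • ok:
              Y vs Y  ✓
        • err:
          +{retry,more,ack} vs &{retry,more,ack}  ✓ label sets agree
            • retry:
              end vs end  ✓
            • more:
              end vs end  ✓
            • ack:
              Y vs Y  ✓

YES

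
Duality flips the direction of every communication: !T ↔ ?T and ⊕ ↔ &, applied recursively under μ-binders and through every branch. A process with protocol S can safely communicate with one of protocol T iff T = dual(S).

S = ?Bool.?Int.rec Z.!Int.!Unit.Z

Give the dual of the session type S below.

!Bool.!Int.rec Z.?Int.?Unit.Z

?Bool = !Bool
  ?Int = !Int
    rec Z = rec Z  (rec unchanged)
      !Int = ?Int
        !Unit = ?Unit
          Z ↦ Z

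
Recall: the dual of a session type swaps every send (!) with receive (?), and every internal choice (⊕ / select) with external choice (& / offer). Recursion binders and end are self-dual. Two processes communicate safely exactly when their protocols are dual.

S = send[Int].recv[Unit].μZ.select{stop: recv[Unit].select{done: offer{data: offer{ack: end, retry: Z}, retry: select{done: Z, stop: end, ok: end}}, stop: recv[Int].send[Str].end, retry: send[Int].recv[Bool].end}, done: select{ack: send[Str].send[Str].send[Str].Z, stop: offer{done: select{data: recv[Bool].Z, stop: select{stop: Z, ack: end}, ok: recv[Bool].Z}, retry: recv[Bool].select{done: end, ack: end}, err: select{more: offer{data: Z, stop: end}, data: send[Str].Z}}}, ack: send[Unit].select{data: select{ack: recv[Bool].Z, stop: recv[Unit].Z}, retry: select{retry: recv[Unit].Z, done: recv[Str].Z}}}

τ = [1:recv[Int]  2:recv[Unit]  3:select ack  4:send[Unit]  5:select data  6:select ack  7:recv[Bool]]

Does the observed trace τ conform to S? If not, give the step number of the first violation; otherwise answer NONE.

[1] got recv[Int], protocol expects send[Int]  ✗

1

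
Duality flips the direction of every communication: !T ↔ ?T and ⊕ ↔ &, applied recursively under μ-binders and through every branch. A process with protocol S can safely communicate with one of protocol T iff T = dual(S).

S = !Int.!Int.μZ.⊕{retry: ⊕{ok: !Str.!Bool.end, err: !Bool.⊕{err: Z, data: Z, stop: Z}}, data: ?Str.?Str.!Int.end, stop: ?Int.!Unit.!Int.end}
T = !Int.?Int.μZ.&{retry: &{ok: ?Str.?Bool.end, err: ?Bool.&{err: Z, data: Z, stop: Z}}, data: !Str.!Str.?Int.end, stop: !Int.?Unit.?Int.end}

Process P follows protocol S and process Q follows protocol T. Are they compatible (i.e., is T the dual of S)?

NO

!Int | !Int  ✗ same direction on both sides — not dual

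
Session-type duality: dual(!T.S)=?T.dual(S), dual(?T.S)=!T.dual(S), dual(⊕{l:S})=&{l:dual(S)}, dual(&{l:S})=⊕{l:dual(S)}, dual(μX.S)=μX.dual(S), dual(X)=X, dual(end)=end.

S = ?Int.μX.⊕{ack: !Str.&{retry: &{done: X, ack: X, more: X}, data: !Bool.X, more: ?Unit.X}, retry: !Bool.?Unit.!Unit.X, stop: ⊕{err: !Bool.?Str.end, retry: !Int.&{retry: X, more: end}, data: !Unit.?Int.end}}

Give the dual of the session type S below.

!Int.μX.&{ack: ?Str.⊕{retry: ⊕{done: X, ack: X, more: X}, data: ?Bool.X, more: !Unit.X}, retry: ?Bool.!Unit.?Unit.X, stop: &{err: ?Bool.!Str.end, retry: ?Int.⊕{retry: X, more: end}, data: ?Unit.!Int.end}}

?Int → !Int
  μX → μX  (μ self-dual)
    ⊕{ack,retry,stop} → &{ack,retry,stop}  (internal→external)
      case ack:
        !Str → ?Str
          &{retry,data,more} → ⊕{retry,data,more}  (&→⊕)
            case retry:
              &{done,ack,more} → ⊕{done,ack,more}  (&→⊕)
                case done:
                  dual(X) = X
                case ack:
                  dual(X) = X
                case more:
                  dual(X) = X
            case data:
              !Bool → ?Bool
                dual(X) = X
            case more:
              ?Unit → !Unit
                dual(X) = X
      case retry:
        !Bool → ?Bool
          ?Unit → !Unit
            !Unit → ?Unit
              dual(X) = X
      case stop:
        ⊕{err,retry,data} → &{err,retry,data}  (internal→external)
          case err:
            !Bool → ?Bool
              ?Str → !Str
                dual(end) = end
          case retry:
            !Int → ?Int
              &{retry,more} → ⊕{retry,more}  (&→⊕)
                case retry:
                  dual(X) = X
                case more:
                  dual(end) = end
          case data:
            !Unit → ?Unit
              ?Int → !Int
                dual(end) = end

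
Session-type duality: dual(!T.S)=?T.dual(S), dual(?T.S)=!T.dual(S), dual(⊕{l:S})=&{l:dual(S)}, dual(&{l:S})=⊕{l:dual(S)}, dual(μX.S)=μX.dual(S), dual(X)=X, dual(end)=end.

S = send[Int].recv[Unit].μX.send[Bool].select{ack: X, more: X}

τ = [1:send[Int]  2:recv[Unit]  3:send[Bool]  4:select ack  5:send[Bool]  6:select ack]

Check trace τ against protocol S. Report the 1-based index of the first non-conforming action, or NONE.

NONE

[1] send[Int]  ✓  residual = recv[Unit].μX.…
[2] recv[Unit]  ✓  residual = μX.…
[3] send[Bool]  ✓  residual = select{ack: μX.…, more: μX.…}
[4] select ack  ✓  residual = μX.…
[5] send[Bool]  ✓  residual = select{ack: μX.…, more: μX.…}
[6] select ack  ✓  residual = μX.…
τ conforms to S (length 6)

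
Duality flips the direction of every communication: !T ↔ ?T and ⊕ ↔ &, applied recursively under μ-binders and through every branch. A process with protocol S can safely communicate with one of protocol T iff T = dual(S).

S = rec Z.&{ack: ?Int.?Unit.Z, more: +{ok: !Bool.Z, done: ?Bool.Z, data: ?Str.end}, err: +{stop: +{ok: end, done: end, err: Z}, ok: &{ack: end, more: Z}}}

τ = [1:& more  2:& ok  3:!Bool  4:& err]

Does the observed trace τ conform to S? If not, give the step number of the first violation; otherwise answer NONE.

[1] & more  match  cont: +{ok: !Bool.rec Z.…, done: ?Bool.rec Z.…, data: ?Str.end}
[2] got & ok, protocol expects + ok or + done or + data  ✗

2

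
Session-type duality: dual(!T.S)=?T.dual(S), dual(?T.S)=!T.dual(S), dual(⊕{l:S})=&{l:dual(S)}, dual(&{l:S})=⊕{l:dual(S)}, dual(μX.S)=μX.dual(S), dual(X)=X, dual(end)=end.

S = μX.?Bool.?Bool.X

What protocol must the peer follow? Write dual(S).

μX ↦ μX  (rec unchanged)
  ?Bool ↦ !Bool
    ?Bool ↦ !Bool
      X ↦ X

μX.!Bool.!Bool.X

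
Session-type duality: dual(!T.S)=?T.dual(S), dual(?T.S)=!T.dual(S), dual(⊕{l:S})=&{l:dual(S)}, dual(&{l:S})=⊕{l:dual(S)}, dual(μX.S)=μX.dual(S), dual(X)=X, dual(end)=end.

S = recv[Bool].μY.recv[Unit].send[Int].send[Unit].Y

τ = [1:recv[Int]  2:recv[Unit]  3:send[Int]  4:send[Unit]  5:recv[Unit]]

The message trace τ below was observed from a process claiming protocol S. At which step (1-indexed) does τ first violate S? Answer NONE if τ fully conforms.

1

[1] got recv[Int], protocol expects recv[Bool]  ✗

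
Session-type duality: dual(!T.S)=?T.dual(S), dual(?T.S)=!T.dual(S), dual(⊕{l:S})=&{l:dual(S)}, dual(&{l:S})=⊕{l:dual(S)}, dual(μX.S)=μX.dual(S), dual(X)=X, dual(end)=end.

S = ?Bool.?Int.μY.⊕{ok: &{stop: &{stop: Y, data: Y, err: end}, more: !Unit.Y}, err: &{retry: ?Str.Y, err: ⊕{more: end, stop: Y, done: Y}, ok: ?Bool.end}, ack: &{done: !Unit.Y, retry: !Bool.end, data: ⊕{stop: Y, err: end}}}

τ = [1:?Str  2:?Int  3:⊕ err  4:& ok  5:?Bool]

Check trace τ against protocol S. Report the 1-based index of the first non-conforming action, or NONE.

[1] got ?Str, protocol expects ?Bool  ✗

1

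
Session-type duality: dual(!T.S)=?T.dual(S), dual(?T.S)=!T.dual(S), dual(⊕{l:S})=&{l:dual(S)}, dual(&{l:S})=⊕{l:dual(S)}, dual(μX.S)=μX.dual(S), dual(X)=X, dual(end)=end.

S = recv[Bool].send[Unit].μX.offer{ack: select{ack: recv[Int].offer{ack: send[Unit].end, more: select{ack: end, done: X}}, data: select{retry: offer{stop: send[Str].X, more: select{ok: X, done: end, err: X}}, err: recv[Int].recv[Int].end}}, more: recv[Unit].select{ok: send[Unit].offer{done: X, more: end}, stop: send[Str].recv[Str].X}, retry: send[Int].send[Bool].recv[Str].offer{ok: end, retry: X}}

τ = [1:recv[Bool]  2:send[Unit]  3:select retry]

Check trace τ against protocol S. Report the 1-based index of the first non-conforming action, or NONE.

step 1: recv[Bool]  ✓  now at send[Unit].μX.…
step 2: send[Unit]  ✓  now at μX.…
step 3: got select retry, protocol expects offer ack or offer more or offer retry  ✗

3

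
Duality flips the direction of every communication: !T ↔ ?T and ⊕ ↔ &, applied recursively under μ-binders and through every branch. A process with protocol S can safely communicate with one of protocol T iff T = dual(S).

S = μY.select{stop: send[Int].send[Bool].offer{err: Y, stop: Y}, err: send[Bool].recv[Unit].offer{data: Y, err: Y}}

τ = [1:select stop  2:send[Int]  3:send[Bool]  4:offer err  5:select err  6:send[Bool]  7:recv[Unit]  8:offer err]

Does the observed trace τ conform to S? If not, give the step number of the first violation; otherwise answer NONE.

step 1: select stop  ok  residual = send[Int].send[Bool].offer{err: μY.…, stop: μY.…}
step 2: send[Int]  ok  residual = send[Bool].offer{err: μY.…, stop: μY.…}
step 3: send[Bool]  ok  residual = offer{err: μY.…, stop: μY.…}
step 4: offer err  ok  residual = μY.…
step 5: select err  ok  residual = send[Bool].recv[Unit].offer{data: μY.…, err: μY.…}
step 6: send[Bool]  ok  residual = recv[Unit].offer{data: μY.…, err: μY.…}
step 7: recv[Unit]  ok  residual = offer{data: μY.…, err: μY.…}
step 8: offer err  ok  residual = μY.…
trace exhausted — no violation

NONE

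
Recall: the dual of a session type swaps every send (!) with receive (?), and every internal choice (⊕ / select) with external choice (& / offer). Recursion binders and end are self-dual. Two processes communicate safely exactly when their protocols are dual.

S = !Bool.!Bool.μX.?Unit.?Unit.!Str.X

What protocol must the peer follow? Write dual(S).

!Bool ↦ ?Bool
  !Bool ↦ ?Bool
    μX ↦ μX  (binder kept)
      ?Unit ↦ !Unit
        ?Unit ↦ !Unit
          !Str ↦ ?Str
            X self-dual

?Bool.?Bool.μX.!Unit.!Unit.?Str.X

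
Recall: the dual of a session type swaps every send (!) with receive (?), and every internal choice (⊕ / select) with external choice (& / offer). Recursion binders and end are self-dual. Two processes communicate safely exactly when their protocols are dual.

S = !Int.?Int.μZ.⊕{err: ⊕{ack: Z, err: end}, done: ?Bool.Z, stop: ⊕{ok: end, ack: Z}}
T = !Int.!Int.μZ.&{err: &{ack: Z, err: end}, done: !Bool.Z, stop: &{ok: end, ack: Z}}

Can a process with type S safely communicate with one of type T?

!Int ‖ !Int  ✗ same direction on both sides — not dual

NO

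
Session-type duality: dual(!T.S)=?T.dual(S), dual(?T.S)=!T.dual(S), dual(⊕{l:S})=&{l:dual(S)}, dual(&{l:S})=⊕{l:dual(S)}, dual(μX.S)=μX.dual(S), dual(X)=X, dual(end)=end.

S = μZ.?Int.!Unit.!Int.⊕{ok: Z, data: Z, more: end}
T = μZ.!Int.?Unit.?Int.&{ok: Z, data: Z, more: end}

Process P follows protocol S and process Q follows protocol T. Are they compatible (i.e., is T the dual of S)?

YES

μZ ‖ μZ  match (binder kept)
  ?Int ‖ !Int  match
    !Unit ‖ ?Unit  match
      !Int ‖ ?Int  match
        ⊕{ok,data,more} ‖ &{ok,data,more}  match label sets agree
          case ok:
            Z ‖ Z  match
          case data:
            Z ‖ Z  match
          case more:
            end ‖ end  match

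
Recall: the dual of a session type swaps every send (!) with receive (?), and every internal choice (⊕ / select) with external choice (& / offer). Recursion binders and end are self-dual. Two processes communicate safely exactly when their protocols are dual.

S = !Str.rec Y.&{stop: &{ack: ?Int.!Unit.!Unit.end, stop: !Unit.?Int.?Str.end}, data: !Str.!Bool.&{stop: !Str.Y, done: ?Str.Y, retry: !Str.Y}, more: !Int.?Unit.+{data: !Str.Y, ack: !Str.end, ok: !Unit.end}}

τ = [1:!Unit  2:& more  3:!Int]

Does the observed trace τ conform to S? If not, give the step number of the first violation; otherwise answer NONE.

step 1: got !Unit, protocol expects !Str  ✗

1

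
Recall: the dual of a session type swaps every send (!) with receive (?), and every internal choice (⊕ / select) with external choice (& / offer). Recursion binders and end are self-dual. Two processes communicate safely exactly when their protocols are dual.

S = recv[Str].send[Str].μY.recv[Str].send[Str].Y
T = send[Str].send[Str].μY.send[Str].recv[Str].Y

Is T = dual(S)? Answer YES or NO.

recv[Str] ‖ send[Str]  ok
  send[Str] ‖ send[Str]  ✗ same direction on both sides — not dual

NO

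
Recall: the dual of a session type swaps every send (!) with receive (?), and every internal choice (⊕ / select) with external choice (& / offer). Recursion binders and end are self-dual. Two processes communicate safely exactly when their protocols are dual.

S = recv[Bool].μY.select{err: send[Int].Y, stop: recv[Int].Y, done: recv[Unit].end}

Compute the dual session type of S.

send[Bool].μY.offer{err: recv[Int].Y, stop: send[Int].Y, done: send[Unit].end}

recv[Bool] = send[Bool]
  μY = μY  (μ self-dual)
    select{err,stop,done} = offer{err,stop,done}  (select→offer)
      [err]
        send[Int] = recv[Int]
          Y ↦ Y
      [stop]
        recv[Int] = send[Int]
          Y ↦ Y
      [done]
        recv[Unit] = send[Unit]
          end ↦ end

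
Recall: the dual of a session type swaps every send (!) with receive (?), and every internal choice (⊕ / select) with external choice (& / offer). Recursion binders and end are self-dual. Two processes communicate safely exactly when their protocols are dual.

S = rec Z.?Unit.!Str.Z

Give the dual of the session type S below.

rec Z = rec Z  (μ self-dual)
  ?Unit = !Unit
    !Str = ?Str
      Z ↦ Z

rec Z.!Unit.?Str.Z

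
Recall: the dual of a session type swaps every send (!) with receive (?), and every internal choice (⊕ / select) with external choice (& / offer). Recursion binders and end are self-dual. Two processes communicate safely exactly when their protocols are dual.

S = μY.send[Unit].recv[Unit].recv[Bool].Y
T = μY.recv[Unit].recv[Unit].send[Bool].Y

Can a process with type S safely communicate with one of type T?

NO

μY ‖ μY  match (μ self-dual)
  send[Unit] ‖ recv[Unit]  match
    recv[Unit] ‖ recv[Unit]  ✗ same direction on both sides — not dual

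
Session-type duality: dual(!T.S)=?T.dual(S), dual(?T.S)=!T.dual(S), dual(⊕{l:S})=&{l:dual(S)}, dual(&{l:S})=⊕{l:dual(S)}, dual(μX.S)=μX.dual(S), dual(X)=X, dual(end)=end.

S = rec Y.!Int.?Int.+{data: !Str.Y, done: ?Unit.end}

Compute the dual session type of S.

rec Y ↦ rec Y  (rec unchanged)
  !Int ↦ ?Int
    ?Int ↦ !Int
      +{data,done} ↦ &{data,done}  (⊕→&)
        case data:
          !Str ↦ ?Str
            Y ↦ Y
        case done:
          ?Unit ↦ !Unit
            end ↦ end

rec Y.?Int.!Int.&{data: ?Str.Y, done: !Unit.end}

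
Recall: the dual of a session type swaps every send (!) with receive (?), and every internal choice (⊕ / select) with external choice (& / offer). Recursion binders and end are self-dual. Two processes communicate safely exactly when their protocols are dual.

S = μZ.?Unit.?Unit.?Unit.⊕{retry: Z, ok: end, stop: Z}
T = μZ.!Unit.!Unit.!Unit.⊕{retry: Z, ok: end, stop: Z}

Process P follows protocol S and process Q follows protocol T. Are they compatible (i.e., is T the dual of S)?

μZ | μZ  match (μ self-dual)
  ?Unit | !Unit  match
    ?Unit | !Unit  match
      ?Unit | !Unit  match
        ⊕{retry,ok,stop} | ⊕{retry,ok,stop}  ✗ choice polarity not flipped — not dual

NO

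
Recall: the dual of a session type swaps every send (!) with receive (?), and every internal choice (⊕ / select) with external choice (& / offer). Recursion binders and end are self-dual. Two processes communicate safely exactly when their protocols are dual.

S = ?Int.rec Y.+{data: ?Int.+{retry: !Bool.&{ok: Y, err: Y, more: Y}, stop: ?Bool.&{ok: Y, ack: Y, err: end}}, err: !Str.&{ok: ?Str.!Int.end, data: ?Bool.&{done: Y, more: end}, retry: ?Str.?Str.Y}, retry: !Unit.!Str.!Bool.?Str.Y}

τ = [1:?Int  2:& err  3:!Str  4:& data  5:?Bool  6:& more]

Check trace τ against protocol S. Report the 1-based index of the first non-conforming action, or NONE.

2

[1] ?Int  ok  state: rec Y.…
[2] got & err, protocol expects + data or + err or + retry  ✗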